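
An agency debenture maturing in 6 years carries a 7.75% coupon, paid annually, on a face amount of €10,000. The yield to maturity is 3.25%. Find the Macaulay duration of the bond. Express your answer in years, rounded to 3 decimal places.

5.130 years

Periodic yield y = 0.0325. Discount each cash flow and weight by its year:
  t   CF        PV=CF/(1+0.0325)^t    t·PV
  1       775.00       750.6053       750.6053
  2       775.00       726.9785     1,453.9570
  3       775.00       704.0954     2,112.2863
  4       775.00       681.9326     2,727.7305
  5       775.00       660.4674     3,302.3371
  6    10,775.00     8,893.5862    53,361.5170
  Σ                 12,417.6655    63,708.4332
Price P = Σ PV = 12,417.6655.
Macaulay duration = Σ(t·PV) / P = 63,708.4332 / 12,417.6655 = 5.13047 years.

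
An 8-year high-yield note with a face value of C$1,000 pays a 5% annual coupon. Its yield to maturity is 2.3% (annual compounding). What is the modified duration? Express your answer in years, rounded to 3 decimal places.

Periodic yield y = 0.023. First find Macaulay duration:
  t   CF        PV=CF/(1+0.023)^t    t·PV
  1        50.00        48.8759        48.8759
  2        50.00        47.7770        95.5540
  3        50.00        46.7028       140.1085
  4        50.00        45.6528       182.6112
  5        50.00        44.6264       223.1320
  6        50.00        43.6231       261.7384
  7        50.00        42.6423       298.4961
  8     1,050.00       875.3550     7,002.8402
  Σ                  1,195.2553     8,253.3562
P = 1,195.2553; Macaulay duration = 8,253.3562 / 1,195.2553 = 6.90510 years.
Modified duration = D_Mac / (1 + y) = 6.90510 / 1.023 = 6.74985 years.

6.750 years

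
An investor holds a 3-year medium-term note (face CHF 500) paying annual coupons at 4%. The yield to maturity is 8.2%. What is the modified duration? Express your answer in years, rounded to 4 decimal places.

Periodic yield y = 0.082. First find Macaulay duration:
  t   CF        PV=CF/(1+0.082)^t    t·PV
  1        20.00        18.4843        18.4843
  2        20.00        17.0834        34.1669
  3       520.00       410.5079     1,231.5238
  Σ                    446.0757     1,284.1750
P = 446.0757; Macaulay duration = 1,284.1750 / 446.0757 = 2.87883 years.
Modified duration = D_Mac / (1 + y) = 2.87883 / 1.082 = 2.66065 years.

2.6607 years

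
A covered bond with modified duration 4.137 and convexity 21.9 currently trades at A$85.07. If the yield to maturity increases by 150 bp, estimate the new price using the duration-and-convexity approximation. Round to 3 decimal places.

A$80.001

Duration effect: -D_mod·Δy = -4.137 × (+0.015) = -0.062055
Convexity effect: ½·C·(Δy)² = 0.5 × 21.9 × (0.015)² = +0.00246375
ΔP/P ≈ -0.062055 + 0.00246375 = -0.05959125
New price ≈ 85.07 × (1 - 0.05959125) = 80.0005723625.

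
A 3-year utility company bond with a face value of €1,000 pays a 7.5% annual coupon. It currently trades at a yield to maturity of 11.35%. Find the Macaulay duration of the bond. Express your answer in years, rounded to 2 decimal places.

Periodic yield y = 0.1135. Discount each cash flow and weight by its year:
  t   CF        PV=CF/(1+0.1135)^t    t·PV
  1        75.00        67.3552        67.3552
  2        75.00        60.4896       120.9792
  3     1,075.00       778.6420     2,335.9259
  Σ                    906.4868     2,524.2603
Price P = Σ PV = 906.4868.
Macaulay duration = Σ(t·PV) / P = 2,524.2603 / 906.4868 = 2.78466 years.

2.78 years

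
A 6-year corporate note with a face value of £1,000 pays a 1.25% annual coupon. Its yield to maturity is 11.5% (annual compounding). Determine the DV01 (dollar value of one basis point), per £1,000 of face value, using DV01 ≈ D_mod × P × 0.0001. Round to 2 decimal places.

Periodic yield y = 0.115.
  t   CF        PV=CF/(1+0.115)^t    t·PV
  1        12.50        11.2108        11.2108
  2        12.50        10.0545        20.1090
  3        12.50         9.0175        27.0525
  4        12.50         8.0874        32.3497
  5        12.50         7.2533        36.2665
  6     1,012.50       526.9214     3,161.5283
  Σ                    572.5449     3,288.5168
P = 572.5449; D_Mac = 5.74368 yrs; D_mod = 5.15129 yrs.
DV01 ≈ 5.15129 × 572.5449 × 0.0001 = 0.294934.

£0.29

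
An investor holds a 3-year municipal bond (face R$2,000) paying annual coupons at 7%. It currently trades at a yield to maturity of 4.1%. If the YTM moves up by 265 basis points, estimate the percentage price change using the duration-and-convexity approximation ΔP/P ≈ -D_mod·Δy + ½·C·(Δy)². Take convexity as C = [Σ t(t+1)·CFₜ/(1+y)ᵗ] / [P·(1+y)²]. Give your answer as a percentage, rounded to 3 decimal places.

With y = 0.041:
  t   CF        PV=CF/(1+0.041)^t    t·PV        t(t+1)·PV
  1       140.00       134.4861       134.4861         268.9721
  2       140.00       129.1893       258.3786         775.1359
  3     2,140.00     1,896.9749     5,690.9247      22,763.6988
  Σ                  2,160.6503     6,083.7894      23,807.8068
P = 2,160.6503; D_Mac = 2.81572 yrs; D_mod = 2.70482 yrs; C = 10.16795.
Duration effect: -2.70482 × (+0.0265) = -0.071678
Convexity effect: 0.5 × 10.16795 × (0.0265)² = +0.0035702
ΔP/P ≈ -0.071678 + 0.0035702 = -0.068108 = -6.8108%.

-6.811%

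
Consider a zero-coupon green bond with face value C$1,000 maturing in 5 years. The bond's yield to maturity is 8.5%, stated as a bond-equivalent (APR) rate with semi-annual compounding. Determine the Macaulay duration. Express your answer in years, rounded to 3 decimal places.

5.000 years

A zero-coupon bond has a single cash flow at maturity, so its Macaulay duration equals its maturity: 5 years.
(Equivalently: 10 semi-annual periods ÷ 2 = 5 years.)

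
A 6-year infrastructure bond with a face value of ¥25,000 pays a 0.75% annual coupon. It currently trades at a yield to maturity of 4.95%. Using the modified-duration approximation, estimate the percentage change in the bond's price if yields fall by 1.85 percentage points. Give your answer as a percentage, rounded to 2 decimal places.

+10.35%

Periodic yield y = 0.0495. Modified duration first:
  t   CF        PV=CF/(1+0.0495)^t    t·PV
  1       187.50       178.6565       178.6565
  2       187.50       170.2301       340.4602
  3       187.50       162.2012       486.6035
  4       187.50       154.5509       618.2035
  5       187.50       147.2614       736.3072
  6    25,187.50    18,849.0908   113,094.5447
  Σ                 19,661.9909   115,454.7756
P = 19,661.9909; D_Mac = 5.87198 yrs; D_mod = 5.87198/(1+0.0495) = 5.59502 yrs.
ΔP/P ≈ -D_mod · Δy = -5.59502 × (-0.0185) = +0.103508 = +10.3508%.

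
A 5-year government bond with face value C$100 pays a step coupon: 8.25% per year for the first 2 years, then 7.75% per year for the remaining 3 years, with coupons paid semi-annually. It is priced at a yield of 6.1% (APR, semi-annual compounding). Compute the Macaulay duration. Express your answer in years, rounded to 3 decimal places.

Periodic yield y = 0.0305. Discount each cash flow and weight by its period:
  t   CF        PV=CF/(1+0.0305)^t    t·PV
  1        4.125         4.0029         4.0029
  2        4.125         3.8844         7.7689
  3        4.125         3.7695        11.3084
  4        4.125         3.6579        14.6316
  5        3.875         3.3345        16.6725
  6        3.875         3.2358        19.4149
  7        3.875         3.1400        21.9803
  8        3.875         3.0471        24.3769
  9        3.875         2.9569        26.6123
  10     103.875        76.9185       769.1855
  Σ                    107.9477       915.9542
Price P = Σ PV = 107.9477.
Macaulay duration = Σ(t·PV) / P = 915.9542 / 107.9477 = 8.48517 half-year periods.
In years: 8.48517 / 2 = 4.24258 years.

4.243 years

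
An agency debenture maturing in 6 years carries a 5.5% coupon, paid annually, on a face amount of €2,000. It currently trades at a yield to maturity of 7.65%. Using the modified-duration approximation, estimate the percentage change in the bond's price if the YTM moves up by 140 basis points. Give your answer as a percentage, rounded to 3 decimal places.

-6.795%

Periodic yield y = 0.0765. Modified duration first:
  t   CF        PV=CF/(1+0.0765)^t    t·PV
  1       110.00       102.1830       102.1830
  2       110.00        94.9215       189.8430
  3       110.00        88.1760       264.5281
  4       110.00        81.9099       327.6397
  5       110.00        76.0891       380.4456
  6     2,110.00     1,355.8082     8,134.8491
  Σ                  1,799.0878     9,399.4885
P = 1,799.0878; D_Mac = 5.22459 yrs; D_mod = 5.22459/(1+0.0765) = 4.85331 yrs.
ΔP/P ≈ -D_mod · Δy = -4.85331 × (+0.014) = -0.067946 = -6.7946%.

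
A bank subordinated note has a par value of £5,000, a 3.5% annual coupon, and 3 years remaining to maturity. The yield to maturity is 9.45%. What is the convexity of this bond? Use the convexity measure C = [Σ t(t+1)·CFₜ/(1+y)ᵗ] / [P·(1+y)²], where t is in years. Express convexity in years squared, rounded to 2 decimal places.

9.53

With y = 0.0945:
  t   CF        PV=CF/(1+0.0945)^t    t·PV        t(t+1)·PV
  1       175.00       159.8904       159.8904         319.7807
  2       175.00       146.0853       292.1706         876.5118
  3     5,175.00     3,946.9630    11,840.8890      47,363.5561
  Σ                  4,252.9387    12,292.9500      48,559.8487
P = 4,252.9387.
Convexity = Σ t(t+1)·PV / [P·(1+y)²] = 48,559.8487 / (4,252.9387 × 1.197930) = 9.53140.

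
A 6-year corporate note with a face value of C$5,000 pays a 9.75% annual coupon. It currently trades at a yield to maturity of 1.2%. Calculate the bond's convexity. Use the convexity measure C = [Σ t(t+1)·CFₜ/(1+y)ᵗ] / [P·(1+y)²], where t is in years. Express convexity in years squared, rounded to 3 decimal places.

With y = 0.012:
  t   CF        PV=CF/(1+0.012)^t    t·PV        t(t+1)·PV
  1       487.50       481.7194       481.7194         963.4387
  2       487.50       476.0073       952.0146       2,856.0437
  3       487.50       470.3629     1,411.0888       5,644.3551
  4       487.50       464.7855     1,859.1420       9,295.7100
  5       487.50       459.2742     2,296.3710      13,778.2263
  6     5,487.50     5,108.4772    30,650.8631     214,556.0418
  Σ                  7,460.6265    37,651.1989     247,093.8156
P = 7,460.6265.
Convexity = Σ t(t+1)·PV / [P·(1+y)²] = 247,093.8156 / (7,460.6265 × 1.024144) = 32.33892.

32.339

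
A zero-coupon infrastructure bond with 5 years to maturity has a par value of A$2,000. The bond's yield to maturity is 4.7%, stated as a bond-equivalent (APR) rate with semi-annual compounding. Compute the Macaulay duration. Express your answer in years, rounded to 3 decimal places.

5.000 years

A zero-coupon bond has a single cash flow at maturity, so its Macaulay duration equals its maturity: 5 years.
(Equivalently: 10 semi-annual periods ÷ 2 = 5 years.)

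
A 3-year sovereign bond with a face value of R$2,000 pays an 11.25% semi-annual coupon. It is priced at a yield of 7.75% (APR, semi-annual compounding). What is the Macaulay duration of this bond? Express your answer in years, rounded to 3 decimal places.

2.646 years

Periodic yield y = 0.03875. Discount each cash flow and weight by its period:
  t   CF        PV=CF/(1+0.03875)^t    t·PV
  1       112.50       108.3032       108.3032
  2       112.50       104.2631       208.5261
  3       112.50       100.3736       301.1207
  4       112.50        96.6292       386.5168
  5       112.50        93.0245       465.1225
  6     2,112.50     1,681.6302    10,089.7812
  Σ                  2,184.2238    11,559.3706
Price P = Σ PV = 2,184.2238.
Macaulay duration = Σ(t·PV) / P = 11,559.3706 / 2,184.2238 = 5.29221 half-year periods.
In years: 5.29221 / 2 = 2.64610 years.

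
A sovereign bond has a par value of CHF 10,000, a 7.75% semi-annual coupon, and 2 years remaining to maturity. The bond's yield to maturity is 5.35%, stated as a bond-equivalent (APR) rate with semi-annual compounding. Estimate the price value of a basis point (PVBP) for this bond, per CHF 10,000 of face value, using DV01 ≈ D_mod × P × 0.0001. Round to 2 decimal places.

CHF 1.93

Periodic yield y = 0.02675.
  t   CF        PV=CF/(1+0.02675)^t    t·PV
  1       387.50       377.4044       377.4044
  2       387.50       367.5719       735.1438
  3       387.50       357.9955     1,073.9865
  4    10,387.50     9,346.5684    37,386.2738
  Σ                 10,449.5403    39,572.8085
P = 10,449.5403; D_Mac = 3.78704 half-year periods = 1.89352 yrs; D_mod = 1.84419 yrs.
DV01 ≈ 1.84419 × 10,449.5403 × 0.0001 = 1.927091.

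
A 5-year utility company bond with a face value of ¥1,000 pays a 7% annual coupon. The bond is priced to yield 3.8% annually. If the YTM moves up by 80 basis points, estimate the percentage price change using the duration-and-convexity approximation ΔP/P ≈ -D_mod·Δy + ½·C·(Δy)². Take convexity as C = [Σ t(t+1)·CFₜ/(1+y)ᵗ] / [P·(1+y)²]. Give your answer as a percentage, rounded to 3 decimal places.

With y = 0.038:
  t   CF        PV=CF/(1+0.038)^t    t·PV        t(t+1)·PV
  1        70.00        67.4374        67.4374         134.8748
  2        70.00        64.9686       129.9371         389.8114
  3        70.00        62.5901       187.7704         751.0818
  4        70.00        60.2988       241.1952       1,205.9759
  5     1,070.00       887.9674     4,439.8369      26,639.0213
  Σ                  1,143.2623     5,066.1770      29,120.7651
P = 1,143.2623; D_Mac = 4.43133 yrs; D_mod = 4.26911 yrs; C = 23.64080.
Duration effect: -4.26911 × (+0.008) = -0.034153
Convexity effect: 0.5 × 23.64080 × (0.008)² = +0.0007565
ΔP/P ≈ -0.034153 + 0.0007565 = -0.033396 = -3.3396%.

-3.340%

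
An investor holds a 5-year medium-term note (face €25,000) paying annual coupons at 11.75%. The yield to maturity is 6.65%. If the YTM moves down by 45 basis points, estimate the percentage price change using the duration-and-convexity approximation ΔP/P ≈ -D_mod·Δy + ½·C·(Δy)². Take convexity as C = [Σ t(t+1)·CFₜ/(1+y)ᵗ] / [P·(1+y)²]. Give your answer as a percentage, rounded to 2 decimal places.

+1.77%

With y = 0.0665:
  t   CF        PV=CF/(1+0.0665)^t    t·PV        t(t+1)·PV
  1     2,937.50     2,754.3366     2,754.3366       5,508.6732
  2     2,937.50     2,582.5941     5,165.1882      15,495.5646
  3     2,937.50     2,421.5603     7,264.6810      29,058.7241
  4     2,937.50     2,270.5676     9,082.2704      45,411.3520
  5    27,937.50    20,248.0517   101,240.2586     607,441.5517
  Σ                 30,277.1104   125,506.7349     702,915.8657
P = 30,277.1104; D_Mac = 4.14527 yrs; D_mod = 3.88680 yrs; C = 20.41114.
Duration effect: -3.88680 × (-0.0045) = +0.017491
Convexity effect: 0.5 × 20.41114 × (-0.0045)² = +0.0002067
ΔP/P ≈ +0.017491 + 0.0002067 = +0.017697 = +1.7697%.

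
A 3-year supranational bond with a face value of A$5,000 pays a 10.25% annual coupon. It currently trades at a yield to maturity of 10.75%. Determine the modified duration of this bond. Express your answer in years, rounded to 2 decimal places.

2.46 years

Periodic yield y = 0.1075. First find Macaulay duration:
  t   CF        PV=CF/(1+0.1075)^t    t·PV
  1       512.50       462.7540       462.7540
  2       512.50       417.8365       835.6730
  3     5,512.50     4,058.0500    12,174.1501
  Σ                  4,938.6405    13,472.5771
P = 4,938.6405; Macaulay duration = 13,472.5771 / 4,938.6405 = 2.72799 years.
Modified duration = D_Mac / (1 + y) = 2.72799 / 1.1075 = 2.46320 years.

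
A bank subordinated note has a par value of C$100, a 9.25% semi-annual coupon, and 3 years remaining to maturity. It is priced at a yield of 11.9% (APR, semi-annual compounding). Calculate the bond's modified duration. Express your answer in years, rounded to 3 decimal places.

Periodic yield y = 0.0595. First find Macaulay duration:
  t   CF        PV=CF/(1+0.0595)^t    t·PV
  1        4.625         4.3653         4.3653
  2        4.625         4.1201         8.2402
  3        4.625         3.8887        11.6662
  4        4.625         3.6704        14.6814
  5        4.625         3.4642        17.3212
  6      104.625        73.9656       443.7935
  Σ                     93.4743       500.0678
P = 93.4743; Macaulay duration = 500.0678 / 93.4743 = 5.34979 half-year periods = 2.67489 years.
Modified duration = D_Mac / (1 + y) = 2.67489 / 1.0595 = 2.52468 years.

2.525 years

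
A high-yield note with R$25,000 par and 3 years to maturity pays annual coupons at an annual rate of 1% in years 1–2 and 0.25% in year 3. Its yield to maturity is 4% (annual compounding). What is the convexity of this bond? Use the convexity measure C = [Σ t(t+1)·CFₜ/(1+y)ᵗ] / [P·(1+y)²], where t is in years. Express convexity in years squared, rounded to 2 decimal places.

With y = 0.04:
  t   CF        PV=CF/(1+0.04)^t    t·PV        t(t+1)·PV
  1       250.00       240.3846       240.3846         480.7692
  2       250.00       231.1391       462.2781       1,386.8343
  3    25,062.50    22,280.4712    66,841.4137     267,365.6549
  Σ                 22,751.9949    67,544.0764     269,233.2584
P = 22,751.9949.
Convexity = Σ t(t+1)·PV / [P·(1+y)²] = 269,233.2584 / (22,751.9949 × 1.081600) = 10.94064.

10.94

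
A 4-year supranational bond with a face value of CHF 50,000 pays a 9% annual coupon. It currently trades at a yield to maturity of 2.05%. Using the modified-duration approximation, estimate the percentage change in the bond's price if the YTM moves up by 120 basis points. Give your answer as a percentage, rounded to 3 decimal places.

-4.218%

Periodic yield y = 0.0205. Modified duration first:
  t   CF        PV=CF/(1+0.0205)^t    t·PV
  1     4,500.00     4,409.6031     4,409.6031
  2     4,500.00     4,321.0222     8,642.0444
  3     4,500.00     4,234.2207    12,702.6620
  4    54,500.00    50,250.9719   201,003.8877
  Σ                 63,215.8179   226,758.1972
P = 63,215.8179; D_Mac = 3.58705 yrs; D_mod = 3.58705/(1+0.0205) = 3.51499 yrs.
ΔP/P ≈ -D_mod · Δy = -3.51499 × (+0.012) = -0.042180 = -4.2180%.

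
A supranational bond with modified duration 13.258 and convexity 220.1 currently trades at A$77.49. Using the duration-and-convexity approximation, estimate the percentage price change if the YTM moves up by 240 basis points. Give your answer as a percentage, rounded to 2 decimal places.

Duration effect: -D_mod·Δy = -13.258 × (+0.024) = -0.318192
Convexity effect: ½·C·(Δy)² = 0.5 × 220.1 × (0.024)² = +0.0633888
ΔP/P ≈ -0.318192 + 0.0633888 = -0.2548032
= -25.48032%.

-25.48%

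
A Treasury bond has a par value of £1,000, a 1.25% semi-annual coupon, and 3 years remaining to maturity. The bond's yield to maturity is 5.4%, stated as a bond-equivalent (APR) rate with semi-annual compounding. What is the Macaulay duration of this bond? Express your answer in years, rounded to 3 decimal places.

2.950 years

Periodic yield y = 0.027. Discount each cash flow and weight by its period:
  t   CF        PV=CF/(1+0.027)^t    t·PV
  1         6.25         6.0857         6.0857
  2         6.25         5.9257        11.8514
  3         6.25         5.7699        17.3097
  4         6.25         5.6182        22.4729
  5         6.25         5.4705        27.3525
  6     1,006.25       857.5970     5,145.5817
  Σ                    886.4670     5,230.6539
Price P = Σ PV = 886.4670.
Macaulay duration = Σ(t·PV) / P = 5,230.6539 / 886.4670 = 5.90056 half-year periods.
In years: 5.90056 / 2 = 2.95028 years.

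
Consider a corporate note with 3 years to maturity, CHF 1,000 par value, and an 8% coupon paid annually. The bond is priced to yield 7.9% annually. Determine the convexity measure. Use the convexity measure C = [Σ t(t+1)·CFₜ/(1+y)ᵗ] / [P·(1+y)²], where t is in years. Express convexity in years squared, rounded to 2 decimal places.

With y = 0.079:
  t   CF        PV=CF/(1+0.079)^t    t·PV        t(t+1)·PV
  1        80.00        74.1427        74.1427         148.2854
  2        80.00        68.7143       137.4286         412.2858
  3     1,080.00       859.7247     2,579.1742      10,316.6968
  Σ                  1,002.5818     2,790.7455      10,877.2680
P = 1,002.5818.
Convexity = Σ t(t+1)·PV / [P·(1+y)²] = 10,877.2680 / (1,002.5818 × 1.164241) = 9.31874.

9.32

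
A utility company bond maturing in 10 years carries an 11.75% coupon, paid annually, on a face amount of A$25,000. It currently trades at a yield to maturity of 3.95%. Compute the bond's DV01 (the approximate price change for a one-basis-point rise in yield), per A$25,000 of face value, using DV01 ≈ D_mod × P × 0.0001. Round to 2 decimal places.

A$28.23

Periodic yield y = 0.0395.
  t   CF        PV=CF/(1+0.0395)^t    t·PV
  1     2,937.50     2,825.8778     2,825.8778
  2     2,937.50     2,718.4972     5,436.9944
  3     2,937.50     2,615.1969     7,845.5907
  4     2,937.50     2,515.8219    10,063.2878
  5     2,937.50     2,420.2231    12,101.1156
  6     2,937.50     2,328.2570    13,969.5419
  7     2,937.50     2,239.7855    15,678.4982
  8     2,937.50     2,154.6758    17,237.4061
  9     2,937.50     2,072.8002    18,655.2014
  10   27,937.50    18,964.5527   189,645.5270
  Σ                 40,855.6880   293,459.0408
P = 40,855.6880; D_Mac = 7.18282 yrs; D_mod = 6.90988 yrs.
DV01 ≈ 6.90988 × 40,855.6880 × 0.0001 = 28.230788.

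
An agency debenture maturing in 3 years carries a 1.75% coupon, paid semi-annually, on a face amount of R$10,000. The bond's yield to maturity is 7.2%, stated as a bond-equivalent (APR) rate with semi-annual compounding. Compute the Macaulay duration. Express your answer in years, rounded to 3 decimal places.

2.929 years

Periodic yield y = 0.036. Discount each cash flow and weight by its period:
  t   CF        PV=CF/(1+0.036)^t    t·PV
  1        87.50        84.4595        84.4595
  2        87.50        81.5246       163.0491
  3        87.50        78.6917       236.0750
  4        87.50        75.9572       303.8289
  5        87.50        73.3178       366.5889
  6    10,087.50     8,158.7761    48,952.6566
  Σ                  8,552.7268    50,106.6580
Price P = Σ PV = 8,552.7268.
Macaulay duration = Σ(t·PV) / P = 50,106.6580 / 8,552.7268 = 5.85856 half-year periods.
In years: 5.85856 / 2 = 2.92928 years.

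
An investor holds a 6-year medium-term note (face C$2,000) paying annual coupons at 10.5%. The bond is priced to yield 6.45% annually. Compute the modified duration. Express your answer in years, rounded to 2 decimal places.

4.56 years

Periodic yield y = 0.0645. First find Macaulay duration:
  t   CF        PV=CF/(1+0.0645)^t    t·PV
  1       210.00       197.2757       197.2757
  2       210.00       185.3224       370.6448
  3       210.00       174.0934       522.2802
  4       210.00       163.5448       654.1790
  5       210.00       153.6353       768.1764
  6     2,210.00     1,518.8619     9,113.1712
  Σ                  2,392.7334    11,625.7274
P = 2,392.7334; Macaulay duration = 11,625.7274 / 2,392.7334 = 4.85876 years.
Modified duration = D_Mac / (1 + y) = 4.85876 / 1.0645 = 4.56436 years.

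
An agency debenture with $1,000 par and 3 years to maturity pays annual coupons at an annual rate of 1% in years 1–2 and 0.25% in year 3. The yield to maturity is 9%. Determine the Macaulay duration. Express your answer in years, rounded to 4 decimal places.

Periodic yield y = 0.09. Discount each cash flow and weight by its year:
  t   CF        PV=CF/(1+0.09)^t    t·PV
  1        10.00         9.1743         9.1743
  2        10.00         8.4168        16.8336
  3     1,002.50       774.1139     2,322.3418
  Σ                    791.7051     2,348.3497
Price P = Σ PV = 791.7051.
Macaulay duration = Σ(t·PV) / P = 2,348.3497 / 791.7051 = 2.96619 years.

2.9662 years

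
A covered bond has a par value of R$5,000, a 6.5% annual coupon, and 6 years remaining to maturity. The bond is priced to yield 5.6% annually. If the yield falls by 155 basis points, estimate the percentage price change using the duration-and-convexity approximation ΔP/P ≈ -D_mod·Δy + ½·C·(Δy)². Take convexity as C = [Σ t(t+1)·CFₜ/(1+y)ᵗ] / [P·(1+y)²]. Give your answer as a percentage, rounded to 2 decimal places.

+7.97%

With y = 0.056:
  t   CF        PV=CF/(1+0.056)^t    t·PV        t(t+1)·PV
  1       325.00       307.7652       307.7652         615.5303
  2       325.00       291.4443       582.8885       1,748.6656
  3       325.00       275.9889       827.9667       3,311.8667
  4       325.00       261.3531     1,045.4125       5,227.0624
  5       325.00       247.4935     1,237.4674       7,424.8045
  6     5,325.00     3,840.0431    23,040.2588     161,281.8117
  Σ                  5,224.0881    27,041.7591     179,609.7413
P = 5,224.0881; D_Mac = 5.17636 yrs; D_mod = 4.90186 yrs; C = 30.83128.
Duration effect: -4.90186 × (-0.0155) = +0.075979
Convexity effect: 0.5 × 30.83128 × (-0.0155)² = +0.0037036
ΔP/P ≈ +0.075979 + 0.0037036 = +0.079682 = +7.9682%.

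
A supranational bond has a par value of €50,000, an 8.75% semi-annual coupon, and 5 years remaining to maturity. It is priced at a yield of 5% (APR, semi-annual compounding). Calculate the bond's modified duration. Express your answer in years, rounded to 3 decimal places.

4.123 years

Periodic yield y = 0.025. First find Macaulay duration:
  t   CF        PV=CF/(1+0.025)^t    t·PV
  1     2,187.50     2,134.1463     2,134.1463
  2     2,187.50     2,082.0940     4,164.1880
  3     2,187.50     2,031.3112     6,093.9336
  4     2,187.50     1,981.7670     7,927.0681
  5     2,187.50     1,933.4313     9,667.1563
  6     2,187.50     1,886.2744    11,317.6464
  7     2,187.50     1,840.2677    12,881.8739
  8     2,187.50     1,795.3831    14,363.0650
  9     2,187.50     1,751.5933    15,764.3396
  10   52,187.50    40,768.7916   407,687.9159
  Σ                 58,205.0599   492,001.3332
P = 58,205.0599; Macaulay duration = 492,001.3332 / 58,205.0599 = 8.45290 half-year periods = 4.22645 years.
Modified duration = D_Mac / (1 + y) = 4.22645 / 1.025 = 4.12336 years.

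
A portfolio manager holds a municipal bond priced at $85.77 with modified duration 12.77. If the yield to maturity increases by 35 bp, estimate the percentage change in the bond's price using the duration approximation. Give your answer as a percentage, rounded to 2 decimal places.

Duration approximation: ΔP/P ≈ -D_mod · Δy = -12.77 × (+0.0035) = -0.044695.
As a percentage: -4.4695%.

-4.47%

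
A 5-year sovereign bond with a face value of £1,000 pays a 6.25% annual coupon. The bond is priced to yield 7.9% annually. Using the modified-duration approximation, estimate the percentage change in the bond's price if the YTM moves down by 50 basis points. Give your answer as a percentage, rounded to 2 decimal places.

Periodic yield y = 0.079. Modified duration first:
  t   CF        PV=CF/(1+0.079)^t    t·PV
  1        62.50        57.9240        57.9240
  2        62.50        53.6830       107.3661
  3        62.50        49.7526       149.2578
  4        62.50        46.1099       184.4396
  5     1,062.50       726.4767     3,632.3837
  Σ                    933.9463     4,131.3712
P = 933.9463; D_Mac = 4.42356 yrs; D_mod = 4.42356/(1+0.079) = 4.09969 yrs.
ΔP/P ≈ -D_mod · Δy = -4.09969 × (-0.005) = +0.020498 = +2.0498%.

+2.05%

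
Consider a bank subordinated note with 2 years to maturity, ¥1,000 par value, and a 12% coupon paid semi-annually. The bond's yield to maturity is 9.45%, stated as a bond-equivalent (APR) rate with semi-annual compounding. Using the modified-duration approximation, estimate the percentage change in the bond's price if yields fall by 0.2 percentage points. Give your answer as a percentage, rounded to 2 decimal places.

Periodic yield y = 0.04725. Modified duration first:
  t   CF        PV=CF/(1+0.04725)^t    t·PV
  1        60.00        57.2929        57.2929
  2        60.00        54.7080       109.4159
  3        60.00        52.2396       156.7189
  4     1,060.00       881.2607     3,525.0427
  Σ                  1,045.5012     3,848.4704
P = 1,045.5012; D_Mac = 3.68098 half-year periods = 1.84049 yrs; D_mod = 1.84049/(1+0.04725) = 1.75745 yrs.
ΔP/P ≈ -D_mod · Δy = -1.75745 × (-0.002) = +0.003515 = +0.3515%.

+0.35%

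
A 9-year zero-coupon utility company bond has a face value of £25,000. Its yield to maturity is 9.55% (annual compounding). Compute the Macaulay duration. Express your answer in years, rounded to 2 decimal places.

A zero-coupon bond has a single cash flow at maturity, so its Macaulay duration equals its maturity: 9 years.

9.00 years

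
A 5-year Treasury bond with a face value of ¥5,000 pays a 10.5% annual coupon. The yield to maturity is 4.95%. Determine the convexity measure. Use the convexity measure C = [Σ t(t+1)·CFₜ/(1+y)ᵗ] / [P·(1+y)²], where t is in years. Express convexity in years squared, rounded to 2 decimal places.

21.68

With y = 0.0495:
  t   CF        PV=CF/(1+0.0495)^t    t·PV        t(t+1)·PV
  1       525.00       500.2382       500.2382       1,000.4764
  2       525.00       476.6443       953.2886       2,859.8659
  3       525.00       454.1632     1,362.4897       5,449.9588
  4       525.00       432.7425     1,730.9699       8,654.8496
  5     5,525.00     4,339.3039    21,696.5196     130,179.1173
  Σ                  6,203.0922    26,243.5060     148,144.2681
P = 6,203.0922.
Convexity = Σ t(t+1)·PV / [P·(1+y)²] = 148,144.2681 / (6,203.0922 × 1.101450) = 21.68262.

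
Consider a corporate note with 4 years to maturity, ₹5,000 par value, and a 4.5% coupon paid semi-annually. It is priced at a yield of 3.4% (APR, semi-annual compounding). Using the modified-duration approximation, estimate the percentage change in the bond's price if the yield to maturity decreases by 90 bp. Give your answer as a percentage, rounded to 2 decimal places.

+3.29%

Periodic yield y = 0.017. Modified duration first:
  t   CF        PV=CF/(1+0.017)^t    t·PV
  1       112.50       110.6195       110.6195
  2       112.50       108.7704       217.5407
  3       112.50       106.9522       320.8566
  4       112.50       105.1644       420.6576
  5       112.50       103.4065       517.0324
  6       112.50       101.6780       610.0677
  7       112.50        99.9783       699.8483
  8     5,112.50     4,467.5117    35,740.0935
  Σ                  5,204.0809    38,636.7163
P = 5,204.0809; D_Mac = 7.42431 half-year periods = 3.71216 yrs; D_mod = 3.71216/(1+0.017) = 3.65010 yrs.
ΔP/P ≈ -D_mod · Δy = -3.65010 × (-0.009) = +0.032851 = +3.2851%.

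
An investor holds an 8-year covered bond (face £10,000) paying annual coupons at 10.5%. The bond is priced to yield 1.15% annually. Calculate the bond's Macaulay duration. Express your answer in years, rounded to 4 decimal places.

6.3391 years

Periodic yield y = 0.0115. Discount each cash flow and weight by its year:
  t   CF        PV=CF/(1+0.0115)^t    t·PV
  1     1,050.00     1,038.0623     1,038.0623
  2     1,050.00     1,026.2603     2,052.5206
  3     1,050.00     1,014.5925     3,043.7774
  4     1,050.00     1,003.0573     4,012.2293
  5     1,050.00       991.6533     4,958.2665
  6     1,050.00       980.3789     5,882.2737
  7     1,050.00       969.2328     6,784.6294
  8    11,050.00    10,084.0544    80,672.4354
  Σ                 17,107.2918   108,444.1946
Price P = Σ PV = 17,107.2918.
Macaulay duration = Σ(t·PV) / P = 108,444.1946 / 17,107.2918 = 6.33906 years.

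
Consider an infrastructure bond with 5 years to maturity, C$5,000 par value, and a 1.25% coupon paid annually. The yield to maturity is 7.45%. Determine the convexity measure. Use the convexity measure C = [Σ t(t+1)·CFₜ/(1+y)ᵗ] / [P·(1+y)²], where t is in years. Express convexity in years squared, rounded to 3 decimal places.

With y = 0.0745:
  t   CF        PV=CF/(1+0.0745)^t    t·PV        t(t+1)·PV
  1        62.50        58.1666        58.1666         116.3332
  2        62.50        54.1336       108.2673         324.8018
  3        62.50        50.3803       151.1409         604.5636
  4        62.50        46.8872       187.5488         937.7441
  5     5,062.50     3,534.5403    17,672.7015     106,036.2088
  Σ                  3,744.1080    18,177.8250     108,019.6515
P = 3,744.1080.
Convexity = Σ t(t+1)·PV / [P·(1+y)²] = 108,019.6515 / (3,744.1080 × 1.154550) = 24.98858.

24.989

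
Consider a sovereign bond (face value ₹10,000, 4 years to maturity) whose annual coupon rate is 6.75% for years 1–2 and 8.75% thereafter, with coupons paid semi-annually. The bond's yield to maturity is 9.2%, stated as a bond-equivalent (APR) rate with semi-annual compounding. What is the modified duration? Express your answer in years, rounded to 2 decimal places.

Periodic yield y = 0.046. First find Macaulay duration:
  t   CF        PV=CF/(1+0.046)^t    t·PV
  1       337.50       322.6577       322.6577
  2       337.50       308.4682       616.9364
  3       337.50       294.9027       884.7080
  4       337.50       281.9337     1,127.7349
  5       437.50       349.3974     1,746.9869
  6       437.50       334.0319     2,004.1914
  7       437.50       319.3422     2,235.3952
  8    10,437.50     7,283.5484    58,268.3874
  Σ                  9,494.2822    67,206.9980
P = 9,494.2822; Macaulay duration = 67,206.9980 / 9,494.2822 = 7.07868 half-year periods = 3.53934 years.
Modified duration = D_Mac / (1 + y) = 3.53934 / 1.046 = 3.38369 years.

3.38 years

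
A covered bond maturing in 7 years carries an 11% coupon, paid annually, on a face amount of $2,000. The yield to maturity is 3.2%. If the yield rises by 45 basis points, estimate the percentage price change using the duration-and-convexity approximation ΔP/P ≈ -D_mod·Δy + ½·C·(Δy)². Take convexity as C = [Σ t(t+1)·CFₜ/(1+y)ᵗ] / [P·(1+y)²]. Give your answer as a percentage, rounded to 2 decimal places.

With y = 0.032:
  t   CF        PV=CF/(1+0.032)^t    t·PV        t(t+1)·PV
  1       220.00       213.1783       213.1783         426.3566
  2       220.00       206.5681       413.1362       1,239.4087
  3       220.00       200.1629       600.4887       2,401.9548
  4       220.00       193.9563       775.8252       3,879.1260
  5       220.00       187.9422       939.7108       5,638.2645
  6       220.00       182.1145     1,092.6869       7,648.8085
  7     2,220.00     1,780.7178    12,465.0244      99,720.1953
  Σ                  2,964.6400    16,500.0505     120,954.1145
P = 2,964.6400; D_Mac = 5.56562 yrs; D_mod = 5.39304 yrs; C = 38.30798.
Duration effect: -5.39304 × (+0.0045) = -0.024269
Convexity effect: 0.5 × 38.30798 × (0.0045)² = +0.0003879
ΔP/P ≈ -0.024269 + 0.0003879 = -0.023881 = -2.3881%.

-2.39%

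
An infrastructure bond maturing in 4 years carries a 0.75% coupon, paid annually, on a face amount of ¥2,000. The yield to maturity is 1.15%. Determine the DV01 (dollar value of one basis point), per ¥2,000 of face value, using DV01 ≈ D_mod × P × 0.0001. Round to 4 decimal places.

Periodic yield y = 0.0115.
  t   CF        PV=CF/(1+0.0115)^t    t·PV
  1        15.00        14.8295        14.8295
  2        15.00        14.6609        29.3217
  3        15.00        14.4942        43.4825
  4     2,015.00     1,924.9148     7,699.6590
  Σ                  1,968.8993     7,787.2927
P = 1,968.8993; D_Mac = 3.95515 yrs; D_mod = 3.91018 yrs.
DV01 ≈ 3.91018 × 1,968.8993 × 0.0001 = 0.769876.

¥0.7699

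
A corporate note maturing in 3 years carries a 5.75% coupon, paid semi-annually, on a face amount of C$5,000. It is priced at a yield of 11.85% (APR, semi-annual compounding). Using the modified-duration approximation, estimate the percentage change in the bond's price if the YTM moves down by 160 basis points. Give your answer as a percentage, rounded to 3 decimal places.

+4.196%

Periodic yield y = 0.05925. Modified duration first:
  t   CF        PV=CF/(1+0.05925)^t    t·PV
  1       143.75       135.7092       135.7092
  2       143.75       128.1182       256.2364
  3       143.75       120.9518       362.8555
  4       143.75       114.1863       456.7452
  5       143.75       107.7992       538.9959
  6     5,143.75     3,641.5730    21,849.4378
  Σ                  4,248.3377    23,599.9801
P = 4,248.3377; D_Mac = 5.55511 half-year periods = 2.77755 yrs; D_mod = 2.77755/(1+0.05925) = 2.62219 yrs.
ΔP/P ≈ -D_mod · Δy = -2.62219 × (-0.016) = +0.041955 = +4.1955%.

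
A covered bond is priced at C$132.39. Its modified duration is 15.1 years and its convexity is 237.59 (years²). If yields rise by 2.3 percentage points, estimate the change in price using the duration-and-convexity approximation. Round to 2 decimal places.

Duration effect: -D_mod·Δy = -15.1 × (+0.023) = -0.347300
Convexity effect: ½·C·(Δy)² = 0.5 × 237.59 × (0.023)² = +0.062842555
ΔP/P ≈ -0.347300 + 0.062842555 = -0.284457445
ΔP ≈ 132.39 × (-0.284457445) = -37.65932114355.

-C$37.66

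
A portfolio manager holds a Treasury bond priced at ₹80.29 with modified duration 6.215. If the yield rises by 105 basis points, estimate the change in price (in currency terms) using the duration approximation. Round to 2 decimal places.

Duration approximation: ΔP/P ≈ -D_mod · Δy = -6.215 × (+0.0105) = -0.0652575.
ΔP ≈ 80.29 × (-0.0652575) = -5.239524675.

-₹5.24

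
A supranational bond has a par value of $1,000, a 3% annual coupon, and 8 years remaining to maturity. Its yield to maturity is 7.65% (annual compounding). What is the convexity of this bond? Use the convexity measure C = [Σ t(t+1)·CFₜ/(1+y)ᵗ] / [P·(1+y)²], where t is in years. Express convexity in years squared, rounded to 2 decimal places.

52.66

With y = 0.0765:
  t   CF        PV=CF/(1+0.0765)^t    t·PV        t(t+1)·PV
  1        30.00        27.8681        27.8681          55.7362
  2        30.00        25.8877        51.7754         155.3261
  3        30.00        24.0480        72.1440         288.5761
  4        30.00        22.3391        89.3563         446.7814
  5        30.00        20.7516       103.7579         622.5473
  6        30.00        19.2769       115.6614         809.6295
  7        30.00        17.9070       125.3491       1,002.7924
  8     1,030.00       571.1168     4,568.9346      41,120.4111
  Σ                    729.1952     5,154.8466      44,501.8002
P = 729.1952.
Convexity = Σ t(t+1)·PV / [P·(1+y)²] = 44,501.8002 / (729.1952 × 1.158852) = 52.66302.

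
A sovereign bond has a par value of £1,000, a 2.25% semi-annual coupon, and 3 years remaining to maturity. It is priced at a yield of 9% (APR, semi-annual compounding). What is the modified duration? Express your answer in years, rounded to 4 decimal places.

2.7825 years

Periodic yield y = 0.045. First find Macaulay duration:
  t   CF        PV=CF/(1+0.045)^t    t·PV
  1        11.25        10.7656        10.7656
  2        11.25        10.3020        20.6039
  3        11.25         9.8583        29.5750
  4        11.25         9.4338        37.7353
  5        11.25         9.0276        45.1379
  6     1,011.25       776.5346     4,659.2074
  Σ                    825.9218     4,803.0250
P = 825.9218; Macaulay duration = 4,803.0250 / 825.9218 = 5.81535 half-year periods = 2.90768 years.
Modified duration = D_Mac / (1 + y) = 2.90768 / 1.045 = 2.78246 years.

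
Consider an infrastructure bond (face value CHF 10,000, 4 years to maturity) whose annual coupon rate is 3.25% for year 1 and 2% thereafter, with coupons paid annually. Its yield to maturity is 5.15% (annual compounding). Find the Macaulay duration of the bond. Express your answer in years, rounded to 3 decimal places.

Periodic yield y = 0.0515. Discount each cash flow and weight by its year:
  t   CF        PV=CF/(1+0.0515)^t    t·PV
  1       325.00       309.0823       309.0823
  2       200.00       180.8887       361.7774
  3       200.00       172.0292       516.0876
  4    10,200.00     8,343.7842    33,375.1368
  Σ                  9,005.7844    34,562.0841
Price P = Σ PV = 9,005.7844.
Macaulay duration = Σ(t·PV) / P = 34,562.0841 / 9,005.7844 = 3.83777 years.

3.838 years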